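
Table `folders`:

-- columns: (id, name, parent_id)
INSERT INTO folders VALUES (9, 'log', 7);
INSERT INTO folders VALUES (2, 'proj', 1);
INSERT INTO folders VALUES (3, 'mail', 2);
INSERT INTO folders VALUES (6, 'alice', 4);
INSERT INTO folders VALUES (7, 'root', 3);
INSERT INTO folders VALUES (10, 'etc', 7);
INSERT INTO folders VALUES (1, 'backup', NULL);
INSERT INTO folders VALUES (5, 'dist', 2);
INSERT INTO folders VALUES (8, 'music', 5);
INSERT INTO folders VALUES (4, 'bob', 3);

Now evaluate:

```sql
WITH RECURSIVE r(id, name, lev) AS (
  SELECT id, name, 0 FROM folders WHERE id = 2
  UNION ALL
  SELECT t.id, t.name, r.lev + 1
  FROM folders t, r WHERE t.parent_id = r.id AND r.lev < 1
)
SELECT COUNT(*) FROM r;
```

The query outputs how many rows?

Base: id=2 (proj) at lev 0.
Iteration 1: rows with parent_id in {2} -> mail (id 3, lev 1), dist (id 5, lev 1).
Iteration 2: lev < 1 fails for all current rows; recursion stops.
Total rows emitted: 3.

3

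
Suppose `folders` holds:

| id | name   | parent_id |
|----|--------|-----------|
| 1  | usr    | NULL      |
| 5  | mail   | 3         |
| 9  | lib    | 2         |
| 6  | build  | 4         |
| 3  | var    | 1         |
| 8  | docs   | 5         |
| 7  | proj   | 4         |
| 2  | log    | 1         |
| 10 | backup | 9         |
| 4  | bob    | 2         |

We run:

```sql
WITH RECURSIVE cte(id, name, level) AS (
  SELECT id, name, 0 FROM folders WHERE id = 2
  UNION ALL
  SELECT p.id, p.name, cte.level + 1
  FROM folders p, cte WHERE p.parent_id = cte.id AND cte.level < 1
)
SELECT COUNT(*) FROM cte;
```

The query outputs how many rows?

3

Base: id=2 (log) at level 0.
Iteration 1: rows with parent_id in {2} -> bob (id 4, level 1), lib (id 9, level 1).
Iteration 2: level < 1 fails for all current rows; recursion stops.
Total rows emitted: 3.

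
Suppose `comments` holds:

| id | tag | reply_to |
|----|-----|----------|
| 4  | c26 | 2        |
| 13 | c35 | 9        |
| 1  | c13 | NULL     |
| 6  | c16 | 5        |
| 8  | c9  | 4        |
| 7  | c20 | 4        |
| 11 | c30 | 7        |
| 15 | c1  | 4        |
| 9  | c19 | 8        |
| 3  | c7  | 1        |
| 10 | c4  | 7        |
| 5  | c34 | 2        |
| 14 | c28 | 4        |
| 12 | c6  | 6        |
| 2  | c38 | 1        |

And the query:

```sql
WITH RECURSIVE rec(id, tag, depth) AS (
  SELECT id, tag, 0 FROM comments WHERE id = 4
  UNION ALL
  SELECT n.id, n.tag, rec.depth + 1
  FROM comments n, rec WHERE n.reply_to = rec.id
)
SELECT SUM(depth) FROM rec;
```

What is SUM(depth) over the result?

Base: id=4 (c26) at depth 0.
Iteration 1: rows with reply_to in {4} -> c20 (id 7, depth 1), c9 (id 8, depth 1), c28 (id 14, depth 1), c1 (id 15, depth 1).
Iteration 2: rows with reply_to in {7,8,14,15} -> c19 (id 9, depth 2), c4 (id 10, depth 2), c30 (id 11, depth 2).
Iteration 3: rows with reply_to in {9,10,11} -> c35 (id 13, depth 3).
Iteration 4: no rows with reply_to in {13}; recursion stops.
SUM(depth) = 0 + 1 + 1 + 1 + 1 + 2 + 2 + 2 + 3 = 13.

13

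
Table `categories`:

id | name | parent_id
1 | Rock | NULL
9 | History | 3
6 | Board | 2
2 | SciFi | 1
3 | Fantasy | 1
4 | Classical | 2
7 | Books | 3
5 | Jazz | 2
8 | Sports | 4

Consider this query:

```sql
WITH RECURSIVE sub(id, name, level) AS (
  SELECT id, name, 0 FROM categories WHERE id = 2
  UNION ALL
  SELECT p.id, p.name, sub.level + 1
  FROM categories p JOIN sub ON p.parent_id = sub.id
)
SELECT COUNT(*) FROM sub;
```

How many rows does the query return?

Base: id=2 (SciFi) at level 0.
Iteration 1: rows with parent_id in {2} -> Classical (id 4, level 1), Jazz (id 5, level 1), Board (id 6, level 1).
Iteration 2: rows with parent_id in {4,5,6} -> Sports (id 8, level 2).
Iteration 3: no rows with parent_id in {8}; recursion stops.
Total rows emitted: 5.

5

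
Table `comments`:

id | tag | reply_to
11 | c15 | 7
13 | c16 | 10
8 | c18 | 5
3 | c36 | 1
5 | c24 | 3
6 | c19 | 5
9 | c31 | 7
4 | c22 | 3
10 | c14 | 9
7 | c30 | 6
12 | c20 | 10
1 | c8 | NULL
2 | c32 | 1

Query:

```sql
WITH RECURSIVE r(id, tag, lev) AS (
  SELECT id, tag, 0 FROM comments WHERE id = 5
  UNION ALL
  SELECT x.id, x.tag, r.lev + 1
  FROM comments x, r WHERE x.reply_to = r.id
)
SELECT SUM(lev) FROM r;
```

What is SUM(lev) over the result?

Base: id=5 (c24) at lev 0.
Iteration 1: rows with reply_to in {5} -> c19 (id 6, lev 1), c18 (id 8, lev 1).
Iteration 2: rows with reply_to in {6,8} -> c30 (id 7, lev 2).
Iteration 3: rows with reply_to in {7} -> c31 (id 9, lev 3), c15 (id 11, lev 3).
Iteration 4: rows with reply_to in {9,11} -> c14 (id 10, lev 4).
Iteration 5: rows with reply_to in {10} -> c20 (id 12, lev 5), c16 (id 13, lev 5).
Iteration 6: no rows with reply_to in {12,13}; recursion stops.
SUM(lev) = 0 + 1 + 1 + 2 + 3 + 3 + 4 + 5 + 5 = 24.

24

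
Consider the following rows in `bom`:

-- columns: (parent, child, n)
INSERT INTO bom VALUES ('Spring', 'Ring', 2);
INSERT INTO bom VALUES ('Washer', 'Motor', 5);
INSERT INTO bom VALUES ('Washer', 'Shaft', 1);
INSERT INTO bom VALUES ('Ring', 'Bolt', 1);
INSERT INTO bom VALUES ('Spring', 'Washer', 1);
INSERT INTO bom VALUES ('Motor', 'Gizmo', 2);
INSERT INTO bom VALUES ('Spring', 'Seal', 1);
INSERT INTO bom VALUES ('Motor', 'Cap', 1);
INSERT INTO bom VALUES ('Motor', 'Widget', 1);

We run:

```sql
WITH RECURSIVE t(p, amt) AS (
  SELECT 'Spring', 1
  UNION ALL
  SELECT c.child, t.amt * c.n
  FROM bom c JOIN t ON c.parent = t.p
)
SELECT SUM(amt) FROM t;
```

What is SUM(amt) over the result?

Base: (Spring, amt=1).
Iteration 1: components of {Spring} -> Ring = 1*2 = 2, Seal = 1*1 = 1, Washer = 1*1 = 1.
Iteration 2: components of {Ring,Seal,Washer} -> Bolt = 2*1 = 2, Motor = 1*5 = 5, Shaft = 1*1 = 1.
Iteration 3: components of {Bolt,Motor,Shaft} -> Cap = 5*1 = 5, Gizmo = 5*2 = 10, Widget = 5*1 = 5.
Iteration 4: no further components; recursion stops.
SUM(amt) = 1 + 1 + 1 + 2 + 5 + 1 + 2 + 5 + 5 + 10 = 33.

33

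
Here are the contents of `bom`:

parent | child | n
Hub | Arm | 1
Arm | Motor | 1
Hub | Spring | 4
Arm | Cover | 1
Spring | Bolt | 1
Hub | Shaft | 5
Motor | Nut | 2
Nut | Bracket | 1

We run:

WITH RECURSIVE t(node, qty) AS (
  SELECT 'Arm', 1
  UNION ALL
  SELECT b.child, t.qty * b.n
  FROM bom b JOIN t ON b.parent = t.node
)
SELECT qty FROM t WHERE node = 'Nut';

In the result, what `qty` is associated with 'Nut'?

Base: (Arm, qty=1).
Iteration 1: components of {Arm} -> Cover = 1*1 = 1, Motor = 1*1 = 1.
Iteration 2: components of {Cover,Motor} -> Nut = 1*2 = 2.
Iteration 3: components of {Nut} -> Bracket = 2*1 = 2.
Iteration 4: no further components; recursion stops.

2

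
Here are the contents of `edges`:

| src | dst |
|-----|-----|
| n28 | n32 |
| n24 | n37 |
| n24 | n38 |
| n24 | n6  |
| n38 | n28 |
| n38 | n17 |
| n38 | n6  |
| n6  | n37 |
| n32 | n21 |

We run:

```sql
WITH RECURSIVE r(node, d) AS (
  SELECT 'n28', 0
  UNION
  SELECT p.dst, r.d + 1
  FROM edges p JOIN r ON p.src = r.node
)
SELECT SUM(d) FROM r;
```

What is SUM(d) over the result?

Base: (n28, d=0).
Iteration 1: edges from {n28} -> (n32, d=1).
Iteration 2: edges from {n32} -> (n21, d=2).
Iteration 3: no outgoing edges from {n21}; recursion stops.
SUM(d) = 0 + 1 + 2 = 3.

3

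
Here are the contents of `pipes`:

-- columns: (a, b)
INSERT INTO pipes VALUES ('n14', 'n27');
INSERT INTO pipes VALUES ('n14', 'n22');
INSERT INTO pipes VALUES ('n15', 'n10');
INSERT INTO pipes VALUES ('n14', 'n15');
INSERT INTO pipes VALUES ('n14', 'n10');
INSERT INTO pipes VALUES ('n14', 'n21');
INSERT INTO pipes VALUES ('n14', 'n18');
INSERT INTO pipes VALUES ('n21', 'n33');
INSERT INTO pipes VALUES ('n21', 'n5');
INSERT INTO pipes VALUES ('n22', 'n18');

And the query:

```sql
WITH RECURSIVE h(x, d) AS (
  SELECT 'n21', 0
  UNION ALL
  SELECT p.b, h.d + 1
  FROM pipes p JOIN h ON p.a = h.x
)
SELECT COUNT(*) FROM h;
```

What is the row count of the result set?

3

Base: (n21, d=0).
Iteration 1: edges from {n21} -> (n33, d=1), (n5, d=1).
Iteration 2: no outgoing edges from {n33,n5}; recursion stops.
Total rows emitted: 3.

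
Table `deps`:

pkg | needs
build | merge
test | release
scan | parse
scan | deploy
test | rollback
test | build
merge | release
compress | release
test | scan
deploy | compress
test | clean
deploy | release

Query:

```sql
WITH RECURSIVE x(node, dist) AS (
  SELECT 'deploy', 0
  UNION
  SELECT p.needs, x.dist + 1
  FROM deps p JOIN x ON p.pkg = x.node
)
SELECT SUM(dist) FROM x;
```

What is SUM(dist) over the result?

4

Base: (deploy, dist=0).
Iteration 1: edges from {deploy} -> (compress, dist=1), (release, dist=1).
Iteration 2: edges from {compress,release} -> (release, dist=2).
Iteration 3: no outgoing edges from {release}; recursion stops.
SUM(dist) = 0 + 1 + 1 + 2 = 4.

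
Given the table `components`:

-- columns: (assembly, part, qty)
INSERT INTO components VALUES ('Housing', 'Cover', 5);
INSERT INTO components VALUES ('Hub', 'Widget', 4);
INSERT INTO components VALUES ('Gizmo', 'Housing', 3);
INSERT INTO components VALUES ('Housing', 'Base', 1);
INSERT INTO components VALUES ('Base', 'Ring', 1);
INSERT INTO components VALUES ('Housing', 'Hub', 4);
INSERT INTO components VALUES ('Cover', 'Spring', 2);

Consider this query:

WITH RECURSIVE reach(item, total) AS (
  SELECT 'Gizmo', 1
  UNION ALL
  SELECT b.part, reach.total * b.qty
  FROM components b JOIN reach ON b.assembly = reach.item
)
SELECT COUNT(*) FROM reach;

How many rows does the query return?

8

Base: (Gizmo, total=1).
Iteration 1: components of {Gizmo} -> Housing = 1*3 = 3.
Iteration 2: components of {Housing} -> Base = 3*1 = 3, Cover = 3*5 = 15, Hub = 3*4 = 12.
Iteration 3: components of {Base,Cover,Hub} -> Ring = 3*1 = 3, Spring = 15*2 = 30, Widget = 12*4 = 48.
Iteration 4: no further components; recursion stops.
Total rows emitted: 8.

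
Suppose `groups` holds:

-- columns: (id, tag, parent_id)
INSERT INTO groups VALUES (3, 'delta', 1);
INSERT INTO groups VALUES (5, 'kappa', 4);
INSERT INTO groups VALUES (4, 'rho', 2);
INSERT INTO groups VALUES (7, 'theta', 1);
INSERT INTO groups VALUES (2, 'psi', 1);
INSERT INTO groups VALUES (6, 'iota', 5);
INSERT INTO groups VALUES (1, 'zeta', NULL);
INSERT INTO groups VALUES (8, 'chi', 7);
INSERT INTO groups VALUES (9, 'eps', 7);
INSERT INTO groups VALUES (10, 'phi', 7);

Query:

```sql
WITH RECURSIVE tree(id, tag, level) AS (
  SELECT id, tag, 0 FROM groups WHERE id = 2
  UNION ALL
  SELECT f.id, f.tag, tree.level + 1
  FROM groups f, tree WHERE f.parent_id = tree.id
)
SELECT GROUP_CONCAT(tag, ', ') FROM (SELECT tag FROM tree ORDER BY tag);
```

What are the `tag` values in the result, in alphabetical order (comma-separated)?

iota, kappa, psi, rho

Base: id=2 (psi) at level 0.
Iteration 1: rows with parent_id in {2} -> rho (id 4, level 1).
Iteration 2: rows with parent_id in {4} -> kappa (id 5, level 2).
Iteration 3: rows with parent_id in {5} -> iota (id 6, level 3).
Iteration 4: no rows with parent_id in {6}; recursion stops.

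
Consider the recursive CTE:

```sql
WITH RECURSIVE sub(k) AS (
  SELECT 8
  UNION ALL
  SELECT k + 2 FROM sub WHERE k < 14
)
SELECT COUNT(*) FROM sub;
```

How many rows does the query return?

Base: k=8.
Iteration 1: 8 < 14 holds -> k = 8 + 2 = 10.
Iteration 2: 10 < 14 holds -> k = 10 + 2 = 12.
Iteration 3: 12 < 14 holds -> k = 12 + 2 = 14.
Iteration 4: 14 < 14 fails; recursion stops.
Total rows emitted: 4.

4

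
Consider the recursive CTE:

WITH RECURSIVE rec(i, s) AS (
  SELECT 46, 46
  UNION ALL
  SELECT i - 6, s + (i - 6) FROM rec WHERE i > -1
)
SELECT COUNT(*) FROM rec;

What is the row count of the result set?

9

Base: i=46, s=46.
Iteration 1: 46 > -1 holds -> i = 46 - 6 = 40, s = 46 + 40 = 86.
Iteration 2: 40 > -1 holds -> i = 40 - 6 = 34, s = 86 + 34 = 120.
Iteration 3: 34 > -1 holds -> i = 34 - 6 = 28, s = 120 + 28 = 148.
Iteration 4: 28 > -1 holds -> i = 28 - 6 = 22, s = 148 + 22 = 170.
Iteration 5: 22 > -1 holds -> i = 22 - 6 = 16, s = 170 + 16 = 186.
Iteration 6: 16 > -1 holds -> i = 16 - 6 = 10, s = 186 + 10 = 196.
Iteration 7: 10 > -1 holds -> i = 10 - 6 = 4, s = 196 + 4 = 200.
Iteration 8: 4 > -1 holds -> i = 4 - 6 = -2, s = 200 + -2 = 198.
Iteration 9: -2 > -1 fails; recursion stops.
Total rows emitted: 9.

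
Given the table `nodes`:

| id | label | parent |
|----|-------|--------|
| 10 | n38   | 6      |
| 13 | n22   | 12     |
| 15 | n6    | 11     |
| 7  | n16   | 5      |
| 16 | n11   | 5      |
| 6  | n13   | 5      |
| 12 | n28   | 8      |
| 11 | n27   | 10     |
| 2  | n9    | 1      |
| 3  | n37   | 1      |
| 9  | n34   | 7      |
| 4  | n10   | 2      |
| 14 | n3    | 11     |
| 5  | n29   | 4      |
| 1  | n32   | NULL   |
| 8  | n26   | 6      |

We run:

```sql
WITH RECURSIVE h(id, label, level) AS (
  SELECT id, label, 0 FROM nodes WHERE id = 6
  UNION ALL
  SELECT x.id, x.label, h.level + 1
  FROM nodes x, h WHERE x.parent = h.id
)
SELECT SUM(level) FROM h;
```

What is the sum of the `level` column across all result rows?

15

Base: id=6 (n13) at level 0.
Iteration 1: rows with parent in {6} -> n26 (id 8, level 1), n38 (id 10, level 1).
Iteration 2: rows with parent in {8,10} -> n27 (id 11, level 2), n28 (id 12, level 2).
Iteration 3: rows with parent in {11,12} -> n22 (id 13, level 3), n3 (id 14, level 3), n6 (id 15, level 3).
Iteration 4: no rows with parent in {13,14,15}; recursion stops.
SUM(level) = 0 + 1 + 1 + 2 + 2 + 3 + 3 + 3 = 15.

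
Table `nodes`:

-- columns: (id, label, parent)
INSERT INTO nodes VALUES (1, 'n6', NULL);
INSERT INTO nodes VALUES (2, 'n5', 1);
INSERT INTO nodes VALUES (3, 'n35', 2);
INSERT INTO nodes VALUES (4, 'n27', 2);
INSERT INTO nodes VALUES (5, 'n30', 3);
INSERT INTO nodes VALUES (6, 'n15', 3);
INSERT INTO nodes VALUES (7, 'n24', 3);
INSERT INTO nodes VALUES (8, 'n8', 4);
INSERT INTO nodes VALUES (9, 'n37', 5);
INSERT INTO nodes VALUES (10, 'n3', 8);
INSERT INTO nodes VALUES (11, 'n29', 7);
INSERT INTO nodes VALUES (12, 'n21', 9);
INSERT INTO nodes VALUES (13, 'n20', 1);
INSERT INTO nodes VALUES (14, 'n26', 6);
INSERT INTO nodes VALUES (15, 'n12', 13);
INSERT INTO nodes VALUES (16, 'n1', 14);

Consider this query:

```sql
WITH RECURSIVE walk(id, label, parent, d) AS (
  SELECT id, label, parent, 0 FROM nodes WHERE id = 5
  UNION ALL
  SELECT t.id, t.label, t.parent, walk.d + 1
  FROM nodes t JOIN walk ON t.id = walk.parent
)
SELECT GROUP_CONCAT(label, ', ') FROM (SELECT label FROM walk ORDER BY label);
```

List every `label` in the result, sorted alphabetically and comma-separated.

Base: id=5 (n30), parent=3, d 0.
Iteration 1: join on id=3 -> n35 (id 3, parent=2, d 1).
Iteration 2: join on id=2 -> n5 (id 2, parent=1, d 2).
Iteration 3: join on id=1 -> n6 (id 1, parent=NULL, d 3).
Iteration 4: parent is NULL; no match; recursion stops.

n30, n35, n5, n6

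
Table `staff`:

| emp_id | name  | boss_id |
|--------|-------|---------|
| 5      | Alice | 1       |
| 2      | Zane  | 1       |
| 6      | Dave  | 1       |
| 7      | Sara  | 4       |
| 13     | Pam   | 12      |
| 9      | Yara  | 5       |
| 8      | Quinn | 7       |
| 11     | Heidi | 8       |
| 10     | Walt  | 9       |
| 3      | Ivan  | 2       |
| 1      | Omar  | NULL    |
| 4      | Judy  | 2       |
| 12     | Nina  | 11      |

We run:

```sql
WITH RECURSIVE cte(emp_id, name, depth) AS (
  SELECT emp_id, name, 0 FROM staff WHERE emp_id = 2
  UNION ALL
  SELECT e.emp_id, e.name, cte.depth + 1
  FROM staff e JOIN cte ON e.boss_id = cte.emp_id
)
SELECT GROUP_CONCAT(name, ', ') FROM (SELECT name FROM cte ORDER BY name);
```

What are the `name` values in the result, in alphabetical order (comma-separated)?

Heidi, Ivan, Judy, Nina, Pam, Quinn, Sara, Zane

Base: emp_id=2 (Zane) at depth 0.
Iteration 1: rows with boss_id in {2} -> Ivan (id 3, depth 1), Judy (id 4, depth 1).
Iteration 2: rows with boss_id in {3,4} -> Sara (id 7, depth 2).
Iteration 3: rows with boss_id in {7} -> Quinn (id 8, depth 3).
Iteration 4: rows with boss_id in {8} -> Heidi (id 11, depth 4).
Iteration 5: rows with boss_id in {11} -> Nina (id 12, depth 5).
Iteration 6: rows with boss_id in {12} -> Pam (id 13, depth 6).
Iteration 7: no rows with boss_id in {13}; recursion stops.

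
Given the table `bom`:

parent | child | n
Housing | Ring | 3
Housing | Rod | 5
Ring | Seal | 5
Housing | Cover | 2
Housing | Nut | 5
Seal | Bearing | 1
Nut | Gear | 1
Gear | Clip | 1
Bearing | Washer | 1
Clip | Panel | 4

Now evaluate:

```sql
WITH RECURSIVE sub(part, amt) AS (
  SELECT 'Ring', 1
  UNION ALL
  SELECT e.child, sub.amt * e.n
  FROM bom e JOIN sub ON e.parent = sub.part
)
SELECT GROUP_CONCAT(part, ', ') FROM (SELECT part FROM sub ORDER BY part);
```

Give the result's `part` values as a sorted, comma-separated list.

Base: (Ring, amt=1).
Iteration 1: components of {Ring} -> Seal = 1*5 = 5.
Iteration 2: components of {Seal} -> Bearing = 5*1 = 5.
Iteration 3: components of {Bearing} -> Washer = 5*1 = 5.
Iteration 4: no further components; recursion stops.

Bearing, Ring, Seal, Washer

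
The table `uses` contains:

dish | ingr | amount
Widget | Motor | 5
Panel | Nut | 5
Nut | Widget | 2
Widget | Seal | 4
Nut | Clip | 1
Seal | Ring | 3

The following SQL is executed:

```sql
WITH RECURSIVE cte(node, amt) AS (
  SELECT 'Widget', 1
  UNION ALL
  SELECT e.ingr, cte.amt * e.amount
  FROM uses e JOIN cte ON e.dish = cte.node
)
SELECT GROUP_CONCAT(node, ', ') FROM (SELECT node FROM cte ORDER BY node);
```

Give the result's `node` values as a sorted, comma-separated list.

Base: (Widget, amt=1).
Iteration 1: components of {Widget} -> Motor = 1*5 = 5, Seal = 1*4 = 4.
Iteration 2: components of {Motor,Seal} -> Ring = 4*3 = 12.
Iteration 3: no further components; recursion stops.

Motor, Ring, Seal, Widget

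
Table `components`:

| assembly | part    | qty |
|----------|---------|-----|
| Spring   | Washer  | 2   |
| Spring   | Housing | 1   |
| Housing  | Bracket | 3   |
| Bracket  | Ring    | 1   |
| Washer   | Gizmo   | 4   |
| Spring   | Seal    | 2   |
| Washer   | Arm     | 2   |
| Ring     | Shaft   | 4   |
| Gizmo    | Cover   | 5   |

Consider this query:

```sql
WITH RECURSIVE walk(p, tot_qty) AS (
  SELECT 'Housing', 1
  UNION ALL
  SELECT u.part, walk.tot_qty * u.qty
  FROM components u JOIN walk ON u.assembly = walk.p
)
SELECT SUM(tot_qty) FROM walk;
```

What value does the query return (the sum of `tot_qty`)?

Base: (Housing, tot_qty=1).
Iteration 1: components of {Housing} -> Bracket = 1*3 = 3.
Iteration 2: components of {Bracket} -> Ring = 3*1 = 3.
Iteration 3: components of {Ring} -> Shaft = 3*4 = 12.
Iteration 4: no further components; recursion stops.
SUM(tot_qty) = 1 + 3 + 3 + 12 = 19.

19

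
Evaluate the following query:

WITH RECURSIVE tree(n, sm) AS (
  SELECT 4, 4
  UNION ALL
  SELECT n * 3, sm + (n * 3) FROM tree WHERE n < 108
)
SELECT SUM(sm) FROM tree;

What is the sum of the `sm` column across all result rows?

232

Base: n=4, sm=4.
Iteration 1: 4 < 108 holds -> n = 4 * 3 = 12, sm = 4 + 12 = 16.
Iteration 2: 12 < 108 holds -> n = 12 * 3 = 36, sm = 16 + 36 = 52.
Iteration 3: 36 < 108 holds -> n = 36 * 3 = 108, sm = 52 + 108 = 160.
Iteration 4: 108 < 108 fails; recursion stops.
SUM(sm) = 4 + 16 + 52 + 160 = 232.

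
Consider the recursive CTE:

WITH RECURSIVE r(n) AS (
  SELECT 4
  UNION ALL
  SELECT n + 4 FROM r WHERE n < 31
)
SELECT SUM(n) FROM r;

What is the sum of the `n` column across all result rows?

144

Base: n=4.
Iteration 1: 4 < 31 holds -> n = 4 + 4 = 8.
Iteration 2: 8 < 31 holds -> n = 8 + 4 = 12.
Iteration 3: 12 < 31 holds -> n = 12 + 4 = 16.
Iteration 4: 16 < 31 holds -> n = 16 + 4 = 20.
Iteration 5: 20 < 31 holds -> n = 20 + 4 = 24.
Iteration 6: 24 < 31 holds -> n = 24 + 4 = 28.
Iteration 7: 28 < 31 holds -> n = 28 + 4 = 32.
Iteration 8: 32 < 31 fails; recursion stops.
SUM(n) = 4 + 8 + 12 + 16 + 20 + 24 + 28 + 32 = 144.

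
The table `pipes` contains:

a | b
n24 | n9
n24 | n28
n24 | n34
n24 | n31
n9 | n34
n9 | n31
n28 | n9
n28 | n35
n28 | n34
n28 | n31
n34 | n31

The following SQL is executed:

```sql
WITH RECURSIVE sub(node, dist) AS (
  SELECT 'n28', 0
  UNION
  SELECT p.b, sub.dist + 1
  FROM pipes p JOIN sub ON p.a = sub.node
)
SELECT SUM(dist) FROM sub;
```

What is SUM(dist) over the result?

11

Base: (n28, dist=0).
Iteration 1: edges from {n28} -> (n31, dist=1), (n34, dist=1), (n35, dist=1), (n9, dist=1).
Iteration 2: edges from {n31,n34,n35,n9} -> (n31, dist=2), (n34, dist=2). [UNION drops 1 duplicate row(s)]
Iteration 3: edges from {n31,n34} -> (n31, dist=3).
Iteration 4: no outgoing edges from {n31}; recursion stops.
SUM(dist) = 0 + 1 + 1 + 1 + 1 + 2 + 2 + 3 = 11.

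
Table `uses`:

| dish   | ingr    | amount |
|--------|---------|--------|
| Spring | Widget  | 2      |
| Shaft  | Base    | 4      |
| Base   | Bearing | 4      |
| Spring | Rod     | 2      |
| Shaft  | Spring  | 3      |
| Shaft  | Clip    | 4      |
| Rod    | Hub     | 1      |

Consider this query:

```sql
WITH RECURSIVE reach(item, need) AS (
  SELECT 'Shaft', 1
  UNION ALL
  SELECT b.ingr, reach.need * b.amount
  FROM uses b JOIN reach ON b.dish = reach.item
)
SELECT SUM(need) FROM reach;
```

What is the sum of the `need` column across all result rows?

Base: (Shaft, need=1).
Iteration 1: components of {Shaft} -> Base = 1*4 = 4, Clip = 1*4 = 4, Spring = 1*3 = 3.
Iteration 2: components of {Base,Clip,Spring} -> Bearing = 4*4 = 16, Rod = 3*2 = 6, Widget = 3*2 = 6.
Iteration 3: components of {Bearing,Rod,Widget} -> Hub = 6*1 = 6.
Iteration 4: no further components; recursion stops.
SUM(need) = 1 + 4 + 3 + 4 + 16 + 6 + 6 + 6 = 46.

46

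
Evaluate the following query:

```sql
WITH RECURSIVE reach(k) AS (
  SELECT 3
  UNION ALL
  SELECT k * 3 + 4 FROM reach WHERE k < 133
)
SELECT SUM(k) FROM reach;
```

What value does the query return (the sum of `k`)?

192

Base: k=3.
Iteration 1: 3 < 133 holds -> k = 3 * 3 + 4 = 13.
Iteration 2: 13 < 133 holds -> k = 13 * 3 + 4 = 43.
Iteration 3: 43 < 133 holds -> k = 43 * 3 + 4 = 133.
Iteration 4: 133 < 133 fails; recursion stops.
SUM(k) = 3 + 13 + 43 + 133 = 192.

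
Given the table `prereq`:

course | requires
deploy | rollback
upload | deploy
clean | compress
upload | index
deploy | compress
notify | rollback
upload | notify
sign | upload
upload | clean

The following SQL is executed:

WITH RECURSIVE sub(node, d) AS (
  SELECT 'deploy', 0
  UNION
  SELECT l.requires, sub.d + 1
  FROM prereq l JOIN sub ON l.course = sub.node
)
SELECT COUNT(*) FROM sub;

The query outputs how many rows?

Base: (deploy, d=0).
Iteration 1: edges from {deploy} -> (compress, d=1), (rollback, d=1).
Iteration 2: no outgoing edges from {compress,rollback}; recursion stops.
Total rows emitted: 3.

3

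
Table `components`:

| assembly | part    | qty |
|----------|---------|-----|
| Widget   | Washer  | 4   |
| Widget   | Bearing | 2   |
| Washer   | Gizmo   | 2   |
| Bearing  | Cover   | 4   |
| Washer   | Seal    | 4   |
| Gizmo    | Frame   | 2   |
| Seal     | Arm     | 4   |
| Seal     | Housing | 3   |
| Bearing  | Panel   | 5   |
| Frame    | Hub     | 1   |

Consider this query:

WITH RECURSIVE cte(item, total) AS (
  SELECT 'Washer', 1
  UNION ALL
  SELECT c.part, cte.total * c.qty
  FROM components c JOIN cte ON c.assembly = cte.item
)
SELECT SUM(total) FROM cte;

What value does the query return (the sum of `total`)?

43

Base: (Washer, total=1).
Iteration 1: components of {Washer} -> Gizmo = 1*2 = 2, Seal = 1*4 = 4.
Iteration 2: components of {Gizmo,Seal} -> Arm = 4*4 = 16, Frame = 2*2 = 4, Housing = 4*3 = 12.
Iteration 3: components of {Arm,Frame,Housing} -> Hub = 4*1 = 4.
Iteration 4: no further components; recursion stops.
SUM(total) = 1 + 2 + 4 + 4 + 16 + 12 + 4 = 43.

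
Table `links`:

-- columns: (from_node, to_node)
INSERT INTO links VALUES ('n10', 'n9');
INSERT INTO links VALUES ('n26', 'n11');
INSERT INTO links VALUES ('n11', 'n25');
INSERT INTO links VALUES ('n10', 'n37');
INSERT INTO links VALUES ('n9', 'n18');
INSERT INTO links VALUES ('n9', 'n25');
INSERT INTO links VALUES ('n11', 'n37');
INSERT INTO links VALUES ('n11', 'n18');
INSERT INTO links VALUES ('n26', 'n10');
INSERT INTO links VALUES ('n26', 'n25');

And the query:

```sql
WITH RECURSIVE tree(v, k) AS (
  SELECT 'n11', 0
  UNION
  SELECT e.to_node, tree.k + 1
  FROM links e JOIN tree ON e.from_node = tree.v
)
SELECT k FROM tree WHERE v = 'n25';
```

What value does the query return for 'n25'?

1

Base: (n11, k=0).
Iteration 1: edges from {n11} -> (n18, k=1), (n25, k=1), (n37, k=1).
Iteration 2: no outgoing edges from {n18,n25,n37}; recursion stops.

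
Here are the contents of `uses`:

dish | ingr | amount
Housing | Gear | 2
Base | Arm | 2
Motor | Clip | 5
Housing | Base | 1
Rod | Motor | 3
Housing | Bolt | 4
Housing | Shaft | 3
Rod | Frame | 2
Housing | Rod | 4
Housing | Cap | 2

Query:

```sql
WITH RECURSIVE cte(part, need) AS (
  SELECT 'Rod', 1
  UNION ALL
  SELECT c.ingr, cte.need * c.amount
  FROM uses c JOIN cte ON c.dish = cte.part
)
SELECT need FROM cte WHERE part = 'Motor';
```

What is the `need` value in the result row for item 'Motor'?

3

Base: (Rod, need=1).
Iteration 1: components of {Rod} -> Frame = 1*2 = 2, Motor = 1*3 = 3.
Iteration 2: components of {Frame,Motor} -> Clip = 3*5 = 15.
Iteration 3: no further components; recursion stops.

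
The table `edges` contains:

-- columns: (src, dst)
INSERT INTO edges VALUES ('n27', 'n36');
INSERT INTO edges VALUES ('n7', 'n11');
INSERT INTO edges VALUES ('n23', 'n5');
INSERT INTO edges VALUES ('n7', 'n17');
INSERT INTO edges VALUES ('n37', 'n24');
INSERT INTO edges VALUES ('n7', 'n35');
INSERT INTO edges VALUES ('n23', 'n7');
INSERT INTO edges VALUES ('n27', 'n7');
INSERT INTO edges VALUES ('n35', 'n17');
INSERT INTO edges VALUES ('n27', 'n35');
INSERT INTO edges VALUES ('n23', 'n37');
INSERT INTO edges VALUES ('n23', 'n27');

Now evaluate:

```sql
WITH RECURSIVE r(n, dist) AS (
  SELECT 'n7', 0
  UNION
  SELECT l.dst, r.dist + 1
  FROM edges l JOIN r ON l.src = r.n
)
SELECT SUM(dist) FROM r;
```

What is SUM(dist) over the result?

Base: (n7, dist=0).
Iteration 1: edges from {n7} -> (n11, dist=1), (n17, dist=1), (n35, dist=1).
Iteration 2: edges from {n11,n17,n35} -> (n17, dist=2).
Iteration 3: no outgoing edges from {n17}; recursion stops.
SUM(dist) = 0 + 1 + 1 + 1 + 2 = 5.

5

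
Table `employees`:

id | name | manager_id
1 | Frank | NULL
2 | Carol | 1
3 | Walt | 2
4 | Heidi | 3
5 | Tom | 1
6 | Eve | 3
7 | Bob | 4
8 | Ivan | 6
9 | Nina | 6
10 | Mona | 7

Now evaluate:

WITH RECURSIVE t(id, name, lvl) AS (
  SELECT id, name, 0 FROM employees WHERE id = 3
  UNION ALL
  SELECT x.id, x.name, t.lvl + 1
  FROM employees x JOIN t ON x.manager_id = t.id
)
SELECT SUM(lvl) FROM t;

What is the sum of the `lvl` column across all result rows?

Base: id=3 (Walt) at lvl 0.
Iteration 1: rows with manager_id in {3} -> Heidi (id 4, lvl 1), Eve (id 6, lvl 1).
Iteration 2: rows with manager_id in {4,6} -> Bob (id 7, lvl 2), Ivan (id 8, lvl 2), Nina (id 9, lvl 2).
Iteration 3: rows with manager_id in {7,8,9} -> Mona (id 10, lvl 3).
Iteration 4: no rows with manager_id in {10}; recursion stops.
SUM(lvl) = 0 + 1 + 1 + 2 + 2 + 2 + 3 = 11.

11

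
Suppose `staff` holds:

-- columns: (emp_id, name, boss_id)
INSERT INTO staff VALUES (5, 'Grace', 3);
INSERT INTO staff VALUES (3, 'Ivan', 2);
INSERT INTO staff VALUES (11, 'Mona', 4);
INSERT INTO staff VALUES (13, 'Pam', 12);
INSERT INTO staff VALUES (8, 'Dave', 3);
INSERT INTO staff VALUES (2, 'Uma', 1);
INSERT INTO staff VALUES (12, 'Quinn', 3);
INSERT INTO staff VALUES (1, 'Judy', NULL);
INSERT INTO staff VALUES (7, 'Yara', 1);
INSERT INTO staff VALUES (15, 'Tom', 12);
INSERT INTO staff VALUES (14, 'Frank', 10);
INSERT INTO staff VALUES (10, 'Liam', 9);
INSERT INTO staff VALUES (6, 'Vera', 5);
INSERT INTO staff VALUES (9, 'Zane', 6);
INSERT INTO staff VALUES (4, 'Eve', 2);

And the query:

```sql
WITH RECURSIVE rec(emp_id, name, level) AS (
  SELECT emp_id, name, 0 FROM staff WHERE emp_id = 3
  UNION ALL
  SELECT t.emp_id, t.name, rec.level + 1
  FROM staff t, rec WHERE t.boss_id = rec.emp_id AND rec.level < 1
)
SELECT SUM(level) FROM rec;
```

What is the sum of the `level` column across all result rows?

Base: emp_id=3 (Ivan) at level 0.
Iteration 1: rows with boss_id in {3} -> Grace (id 5, level 1), Dave (id 8, level 1), Quinn (id 12, level 1).
Iteration 2: level < 1 fails for all current rows; recursion stops.
SUM(level) = 0 + 1 + 1 + 1 = 3.

3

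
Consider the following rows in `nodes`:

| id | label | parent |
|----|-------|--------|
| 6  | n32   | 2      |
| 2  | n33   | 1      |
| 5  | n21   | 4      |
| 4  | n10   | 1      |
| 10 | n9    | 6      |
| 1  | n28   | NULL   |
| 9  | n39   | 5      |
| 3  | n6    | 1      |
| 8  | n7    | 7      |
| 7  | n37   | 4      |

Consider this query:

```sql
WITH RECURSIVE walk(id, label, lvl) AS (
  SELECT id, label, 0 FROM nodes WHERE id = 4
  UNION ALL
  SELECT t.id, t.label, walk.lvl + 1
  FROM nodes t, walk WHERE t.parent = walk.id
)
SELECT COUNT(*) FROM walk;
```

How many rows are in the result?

5

Base: id=4 (n10) at lvl 0.
Iteration 1: rows with parent in {4} -> n21 (id 5, lvl 1), n37 (id 7, lvl 1).
Iteration 2: rows with parent in {5,7} -> n7 (id 8, lvl 2), n39 (id 9, lvl 2).
Iteration 3: no rows with parent in {8,9}; recursion stops.
Total rows emitted: 5.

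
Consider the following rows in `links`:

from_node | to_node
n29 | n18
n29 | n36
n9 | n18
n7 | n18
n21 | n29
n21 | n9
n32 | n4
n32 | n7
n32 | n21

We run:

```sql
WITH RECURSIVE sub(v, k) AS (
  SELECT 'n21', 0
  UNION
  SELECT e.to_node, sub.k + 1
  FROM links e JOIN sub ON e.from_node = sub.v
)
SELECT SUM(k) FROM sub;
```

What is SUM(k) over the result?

6

Base: (n21, k=0).
Iteration 1: edges from {n21} -> (n29, k=1), (n9, k=1).
Iteration 2: edges from {n29,n9} -> (n18, k=2), (n36, k=2). [UNION drops 1 duplicate row(s)]
Iteration 3: no outgoing edges from {n18,n36}; recursion stops.
SUM(k) = 0 + 1 + 1 + 2 + 2 = 6.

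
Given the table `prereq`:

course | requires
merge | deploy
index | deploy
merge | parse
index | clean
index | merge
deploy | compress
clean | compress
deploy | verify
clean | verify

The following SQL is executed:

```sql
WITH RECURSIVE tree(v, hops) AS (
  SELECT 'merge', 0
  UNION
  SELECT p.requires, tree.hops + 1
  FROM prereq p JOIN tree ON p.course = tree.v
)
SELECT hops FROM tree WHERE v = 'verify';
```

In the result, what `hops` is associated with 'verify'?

Base: (merge, hops=0).
Iteration 1: edges from {merge} -> (deploy, hops=1), (parse, hops=1).
Iteration 2: edges from {deploy,parse} -> (compress, hops=2), (verify, hops=2).
Iteration 3: no outgoing edges from {compress,verify}; recursion stops.

2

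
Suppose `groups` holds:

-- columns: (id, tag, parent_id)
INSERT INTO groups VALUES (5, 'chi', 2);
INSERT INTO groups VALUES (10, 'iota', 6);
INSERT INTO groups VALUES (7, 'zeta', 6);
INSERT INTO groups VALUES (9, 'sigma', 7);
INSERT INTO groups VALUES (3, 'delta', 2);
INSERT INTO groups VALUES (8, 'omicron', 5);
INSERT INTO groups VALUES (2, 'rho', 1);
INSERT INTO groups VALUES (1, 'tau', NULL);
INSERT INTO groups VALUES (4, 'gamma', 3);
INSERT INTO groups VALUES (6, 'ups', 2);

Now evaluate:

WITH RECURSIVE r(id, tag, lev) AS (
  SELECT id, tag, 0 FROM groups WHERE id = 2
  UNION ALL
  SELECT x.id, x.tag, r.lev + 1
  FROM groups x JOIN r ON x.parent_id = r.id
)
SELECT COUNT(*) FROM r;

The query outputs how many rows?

Base: id=2 (rho) at lev 0.
Iteration 1: rows with parent_id in {2} -> delta (id 3, lev 1), chi (id 5, lev 1), ups (id 6, lev 1).
Iteration 2: rows with parent_id in {3,5,6} -> gamma (id 4, lev 2), zeta (id 7, lev 2), omicron (id 8, lev 2), iota (id 10, lev 2).
Iteration 3: rows with parent_id in {4,7,8,10} -> sigma (id 9, lev 3).
Iteration 4: no rows with parent_id in {9}; recursion stops.
Total rows emitted: 9.

9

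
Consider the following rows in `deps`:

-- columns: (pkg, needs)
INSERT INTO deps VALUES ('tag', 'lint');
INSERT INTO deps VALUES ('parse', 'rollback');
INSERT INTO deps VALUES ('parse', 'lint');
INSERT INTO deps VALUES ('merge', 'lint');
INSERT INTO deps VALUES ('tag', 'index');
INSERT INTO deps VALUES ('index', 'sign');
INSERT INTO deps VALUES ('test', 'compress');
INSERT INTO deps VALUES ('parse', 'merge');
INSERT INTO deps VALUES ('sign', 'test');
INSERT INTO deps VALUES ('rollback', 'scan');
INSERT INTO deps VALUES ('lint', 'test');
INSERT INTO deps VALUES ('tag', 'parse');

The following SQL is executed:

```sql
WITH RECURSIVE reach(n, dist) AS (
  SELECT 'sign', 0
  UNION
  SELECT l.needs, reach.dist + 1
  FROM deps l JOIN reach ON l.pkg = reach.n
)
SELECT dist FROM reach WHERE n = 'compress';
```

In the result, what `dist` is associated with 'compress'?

Base: (sign, dist=0).
Iteration 1: edges from {sign} -> (test, dist=1).
Iteration 2: edges from {test} -> (compress, dist=2).
Iteration 3: no outgoing edges from {compress}; recursion stops.

2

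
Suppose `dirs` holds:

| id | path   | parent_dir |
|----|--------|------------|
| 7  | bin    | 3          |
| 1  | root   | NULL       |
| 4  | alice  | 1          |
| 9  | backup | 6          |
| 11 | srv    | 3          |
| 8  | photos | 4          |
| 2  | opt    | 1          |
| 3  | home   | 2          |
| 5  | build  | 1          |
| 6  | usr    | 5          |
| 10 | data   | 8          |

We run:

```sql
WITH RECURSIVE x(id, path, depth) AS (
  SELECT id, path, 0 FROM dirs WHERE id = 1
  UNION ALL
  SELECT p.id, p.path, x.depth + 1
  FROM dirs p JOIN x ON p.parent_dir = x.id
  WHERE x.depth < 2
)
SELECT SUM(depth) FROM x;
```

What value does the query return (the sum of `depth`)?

Base: id=1 (root) at depth 0.
Iteration 1: rows with parent_dir in {1} -> opt (id 2, depth 1), alice (id 4, depth 1), build (id 5, depth 1).
Iteration 2: rows with parent_dir in {2,4,5} -> home (id 3, depth 2), usr (id 6, depth 2), photos (id 8, depth 2).
Iteration 3: depth < 2 fails for all current rows; recursion stops.
SUM(depth) = 0 + 1 + 1 + 1 + 2 + 2 + 2 = 9.

9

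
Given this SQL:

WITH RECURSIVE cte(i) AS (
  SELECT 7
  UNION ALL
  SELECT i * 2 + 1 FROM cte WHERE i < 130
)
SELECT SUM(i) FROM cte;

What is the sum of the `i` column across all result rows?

498

Base: i=7.
Iteration 1: 7 < 130 holds -> i = 7 * 2 + 1 = 15.
Iteration 2: 15 < 130 holds -> i = 15 * 2 + 1 = 31.
Iteration 3: 31 < 130 holds -> i = 31 * 2 + 1 = 63.
Iteration 4: 63 < 130 holds -> i = 63 * 2 + 1 = 127.
Iteration 5: 127 < 130 holds -> i = 127 * 2 + 1 = 255.
Iteration 6: 255 < 130 fails; recursion stops.
SUM(i) = 7 + 15 + 31 + 63 + 127 + 255 = 498.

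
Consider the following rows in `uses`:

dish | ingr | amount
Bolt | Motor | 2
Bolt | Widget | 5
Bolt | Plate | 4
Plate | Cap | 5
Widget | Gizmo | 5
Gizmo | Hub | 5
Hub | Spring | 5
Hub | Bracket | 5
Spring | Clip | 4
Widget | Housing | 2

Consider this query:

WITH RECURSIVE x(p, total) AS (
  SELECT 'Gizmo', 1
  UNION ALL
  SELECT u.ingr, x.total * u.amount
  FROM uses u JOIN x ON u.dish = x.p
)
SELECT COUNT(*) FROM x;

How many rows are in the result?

Base: (Gizmo, total=1).
Iteration 1: components of {Gizmo} -> Hub = 1*5 = 5.
Iteration 2: components of {Hub} -> Bracket = 5*5 = 25, Spring = 5*5 = 25.
Iteration 3: components of {Bracket,Spring} -> Clip = 25*4 = 100.
Iteration 4: no further components; recursion stops.
Total rows emitted: 5.

5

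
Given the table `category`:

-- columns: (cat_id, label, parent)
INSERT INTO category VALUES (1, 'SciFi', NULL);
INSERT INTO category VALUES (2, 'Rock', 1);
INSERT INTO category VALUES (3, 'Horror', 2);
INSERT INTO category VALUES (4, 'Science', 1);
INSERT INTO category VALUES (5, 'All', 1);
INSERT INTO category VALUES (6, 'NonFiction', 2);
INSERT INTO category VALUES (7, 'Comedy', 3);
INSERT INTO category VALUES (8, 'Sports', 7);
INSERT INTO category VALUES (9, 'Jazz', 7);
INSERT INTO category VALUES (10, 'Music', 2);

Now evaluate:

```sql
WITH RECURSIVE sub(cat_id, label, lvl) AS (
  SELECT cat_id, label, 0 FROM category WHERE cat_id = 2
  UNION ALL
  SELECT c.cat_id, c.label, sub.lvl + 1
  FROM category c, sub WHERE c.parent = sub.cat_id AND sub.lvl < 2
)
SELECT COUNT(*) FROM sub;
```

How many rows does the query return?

Base: cat_id=2 (Rock) at lvl 0.
Iteration 1: rows with parent in {2} -> Horror (id 3, lvl 1), NonFiction (id 6, lvl 1), Music (id 10, lvl 1).
Iteration 2: rows with parent in {3,6,10} -> Comedy (id 7, lvl 2).
Iteration 3: lvl < 2 fails for all current rows; recursion stops.
Total rows emitted: 5.

5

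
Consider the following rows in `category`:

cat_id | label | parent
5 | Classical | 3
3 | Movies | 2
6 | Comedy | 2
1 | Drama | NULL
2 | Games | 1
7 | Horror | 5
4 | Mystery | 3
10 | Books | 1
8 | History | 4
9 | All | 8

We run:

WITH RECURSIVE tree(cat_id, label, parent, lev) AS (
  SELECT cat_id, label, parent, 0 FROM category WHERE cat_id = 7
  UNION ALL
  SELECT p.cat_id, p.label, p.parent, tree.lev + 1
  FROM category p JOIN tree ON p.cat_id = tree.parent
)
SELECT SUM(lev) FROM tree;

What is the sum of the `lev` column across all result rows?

Base: cat_id=7 (Horror), parent=5, lev 0.
Iteration 1: join on cat_id=5 -> Classical (id 5, parent=3, lev 1).
Iteration 2: join on cat_id=3 -> Movies (id 3, parent=2, lev 2).
Iteration 3: join on cat_id=2 -> Games (id 2, parent=1, lev 3).
Iteration 4: join on cat_id=1 -> Drama (id 1, parent=NULL, lev 4).
Iteration 5: parent is NULL; no match; recursion stops.
SUM(lev) = 0 + 1 + 2 + 3 + 4 = 10.

10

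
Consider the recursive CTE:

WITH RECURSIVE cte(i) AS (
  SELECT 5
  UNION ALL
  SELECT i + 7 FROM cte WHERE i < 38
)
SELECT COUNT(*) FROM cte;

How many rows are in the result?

Base: i=5.
Iteration 1: 5 < 38 holds -> i = 5 + 7 = 12.
Iteration 2: 12 < 38 holds -> i = 12 + 7 = 19.
Iteration 3: 19 < 38 holds -> i = 19 + 7 = 26.
Iteration 4: 26 < 38 holds -> i = 26 + 7 = 33.
Iteration 5: 33 < 38 holds -> i = 33 + 7 = 40.
Iteration 6: 40 < 38 fails; recursion stops.
Total rows emitted: 6.

6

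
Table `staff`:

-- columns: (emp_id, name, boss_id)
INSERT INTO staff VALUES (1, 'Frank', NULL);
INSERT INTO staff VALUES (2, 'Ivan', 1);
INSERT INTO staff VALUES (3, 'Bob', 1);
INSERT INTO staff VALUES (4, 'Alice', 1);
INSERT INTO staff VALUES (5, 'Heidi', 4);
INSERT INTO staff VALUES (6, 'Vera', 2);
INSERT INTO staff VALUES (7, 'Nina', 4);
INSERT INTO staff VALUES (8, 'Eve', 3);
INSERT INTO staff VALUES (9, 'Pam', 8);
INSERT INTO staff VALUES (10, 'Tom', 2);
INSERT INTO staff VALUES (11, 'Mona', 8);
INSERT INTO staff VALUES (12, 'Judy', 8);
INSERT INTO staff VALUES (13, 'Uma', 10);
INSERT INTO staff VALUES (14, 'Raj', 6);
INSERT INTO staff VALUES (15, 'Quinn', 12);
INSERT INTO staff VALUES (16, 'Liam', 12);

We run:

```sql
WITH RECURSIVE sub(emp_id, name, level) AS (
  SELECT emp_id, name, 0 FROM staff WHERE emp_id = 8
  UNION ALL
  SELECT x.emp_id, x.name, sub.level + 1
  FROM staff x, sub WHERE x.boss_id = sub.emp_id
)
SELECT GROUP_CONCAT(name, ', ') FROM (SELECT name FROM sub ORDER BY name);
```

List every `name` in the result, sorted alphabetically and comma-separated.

Eve, Judy, Liam, Mona, Pam, Quinn

Base: emp_id=8 (Eve) at level 0.
Iteration 1: rows with boss_id in {8} -> Pam (id 9, level 1), Mona (id 11, level 1), Judy (id 12, level 1).
Iteration 2: rows with boss_id in {9,11,12} -> Quinn (id 15, level 2), Liam (id 16, level 2).
Iteration 3: no rows with boss_id in {15,16}; recursion stops.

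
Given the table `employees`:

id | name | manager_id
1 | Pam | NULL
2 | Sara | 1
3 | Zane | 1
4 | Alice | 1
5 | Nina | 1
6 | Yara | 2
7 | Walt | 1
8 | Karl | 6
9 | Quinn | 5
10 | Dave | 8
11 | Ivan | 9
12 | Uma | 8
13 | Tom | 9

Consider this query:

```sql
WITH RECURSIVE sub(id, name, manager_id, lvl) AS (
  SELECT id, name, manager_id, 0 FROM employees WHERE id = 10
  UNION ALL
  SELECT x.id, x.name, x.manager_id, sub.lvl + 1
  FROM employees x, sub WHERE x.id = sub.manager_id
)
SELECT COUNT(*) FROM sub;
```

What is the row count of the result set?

Base: id=10 (Dave), manager_id=8, lvl 0.
Iteration 1: join on id=8 -> Karl (id 8, manager_id=6, lvl 1).
Iteration 2: join on id=6 -> Yara (id 6, manager_id=2, lvl 2).
Iteration 3: join on id=2 -> Sara (id 2, manager_id=1, lvl 3).
Iteration 4: join on id=1 -> Pam (id 1, manager_id=NULL, lvl 4).
Iteration 5: manager_id is NULL; no match; recursion stops.
Total rows emitted: 5.

5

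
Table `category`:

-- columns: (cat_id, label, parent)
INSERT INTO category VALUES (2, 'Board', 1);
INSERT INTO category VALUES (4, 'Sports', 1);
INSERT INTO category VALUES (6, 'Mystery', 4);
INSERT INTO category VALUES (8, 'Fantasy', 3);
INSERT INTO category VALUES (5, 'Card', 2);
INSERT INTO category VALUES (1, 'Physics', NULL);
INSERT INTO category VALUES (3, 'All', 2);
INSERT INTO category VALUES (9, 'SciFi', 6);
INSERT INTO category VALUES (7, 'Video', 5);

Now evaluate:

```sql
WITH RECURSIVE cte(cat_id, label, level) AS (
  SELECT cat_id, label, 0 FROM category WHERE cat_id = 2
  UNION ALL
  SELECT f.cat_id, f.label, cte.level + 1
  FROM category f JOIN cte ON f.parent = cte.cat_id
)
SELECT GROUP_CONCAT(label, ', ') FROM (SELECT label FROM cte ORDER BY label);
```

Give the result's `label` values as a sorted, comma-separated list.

Base: cat_id=2 (Board) at level 0.
Iteration 1: rows with parent in {2} -> All (id 3, level 1), Card (id 5, level 1).
Iteration 2: rows with parent in {3,5} -> Video (id 7, level 2), Fantasy (id 8, level 2).
Iteration 3: no rows with parent in {7,8}; recursion stops.

All, Board, Card, Fantasy, Video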